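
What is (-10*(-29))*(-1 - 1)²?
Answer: 1160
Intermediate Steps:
(-10*(-29))*(-1 - 1)² = 290*(-2)² = 290*4 = 1160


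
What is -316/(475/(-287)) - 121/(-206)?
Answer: 18740027/97850 ≈ 191.52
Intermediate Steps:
-316/(475/(-287)) - 121/(-206) = -316/(475*(-1/287)) - 121*(-1/206) = -316/(-475/287) + 121/206 = -316*(-287/475) + 121/206 = 90692/475 + 121/206 = 18740027/97850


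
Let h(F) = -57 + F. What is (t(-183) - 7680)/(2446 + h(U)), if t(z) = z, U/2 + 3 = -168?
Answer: -7863/2047 ≈ -3.8412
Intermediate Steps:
U = -342 (U = -6 + 2*(-168) = -6 - 336 = -342)
(t(-183) - 7680)/(2446 + h(U)) = (-183 - 7680)/(2446 + (-57 - 342)) = -7863/(2446 - 399) = -7863/2047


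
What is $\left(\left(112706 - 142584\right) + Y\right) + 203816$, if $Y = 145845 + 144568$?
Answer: $464351$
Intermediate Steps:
$Y = 290413$
$\left(\left(112706 - 142584\right) + Y\right) + 203816 = \left(\left(112706 - 142584\right) + 290413\right) + 203816 = \left(-29878 + 290413\right) + 203816 = 260535 + 203816 = 464351$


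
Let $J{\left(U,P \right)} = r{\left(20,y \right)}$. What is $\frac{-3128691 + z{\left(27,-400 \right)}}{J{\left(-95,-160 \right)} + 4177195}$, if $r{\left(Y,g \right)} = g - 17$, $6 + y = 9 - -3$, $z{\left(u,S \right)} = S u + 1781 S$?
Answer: $- \frac{3851891}{4177184} \approx -0.92213$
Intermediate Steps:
$z{\left(u,S \right)} = 1781 S + S u$
$y = 6$ ($y = -6 + \left(9 - -3\right) = -6 + \left(9 + 3\right) = -6 + 12 = 6$)
$r{\left(Y,g \right)} = -17 + g$
$J{\left(U,P \right)} = -11$ ($J{\left(U,P \right)} = -17 + 6 = -11$)
$\frac{-3128691 + z{\left(27,-400 \right)}}{J{\left(-95,-160 \right)} + 4177195} = \frac{-3128691 - 400 \left(1781 + 27\right)}{-11 + 4177195} = \frac{-3128691 - 723200}{4177184} = \left(-3128691 - 723200\right) \frac{1}{4177184} = \left(-3851891\right) \frac{1}{4177184} = - \frac{3851891}{4177184}$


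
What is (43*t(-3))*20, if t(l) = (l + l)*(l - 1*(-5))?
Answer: -10320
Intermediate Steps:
t(l) = 2*l*(5 + l) (t(l) = (2*l)*(l + 5) = (2*l)*(5 + l) = 2*l*(5 + l))
(43*t(-3))*20 = (43*(2*(-3)*(5 - 3)))*20 = (43*(2*(-3)*2))*20 = (43*(-12))*20 = -516*20 = -10320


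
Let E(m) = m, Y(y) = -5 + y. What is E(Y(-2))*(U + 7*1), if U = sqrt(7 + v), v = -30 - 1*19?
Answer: -49 - 7*I*sqrt(42) ≈ -49.0 - 45.365*I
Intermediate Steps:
v = -49 (v = -30 - 19 = -49)
U = I*sqrt(42) (U = sqrt(7 - 49) = sqrt(-42) = I*sqrt(42) ≈ 6.4807*I)
E(Y(-2))*(U + 7*1) = (-5 - 2)*(I*sqrt(42) + 7*1) = -7*(I*sqrt(42) + 7) = -7*(7 + I*sqrt(42)) = -49 - 7*I*sqrt(42)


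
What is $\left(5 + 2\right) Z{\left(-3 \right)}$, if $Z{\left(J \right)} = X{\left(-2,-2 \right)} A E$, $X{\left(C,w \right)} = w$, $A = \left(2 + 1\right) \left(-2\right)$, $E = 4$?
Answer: $336$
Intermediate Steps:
$A = -6$ ($A = 3 \left(-2\right) = -6$)
$Z{\left(J \right)} = 48$ ($Z{\left(J \right)} = \left(-2\right) \left(-6\right) 4 = 12 \cdot 4 = 48$)
$\left(5 + 2\right) Z{\left(-3 \right)} = \left(5 + 2\right) 48 = 7 \cdot 48 = 336$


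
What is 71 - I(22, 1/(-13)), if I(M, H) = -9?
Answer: 80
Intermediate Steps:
71 - I(22, 1/(-13)) = 71 - 1*(-9) = 71 + 9 = 80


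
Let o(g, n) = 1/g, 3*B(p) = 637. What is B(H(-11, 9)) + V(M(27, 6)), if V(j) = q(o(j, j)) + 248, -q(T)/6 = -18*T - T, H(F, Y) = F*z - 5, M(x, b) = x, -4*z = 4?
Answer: 4181/9 ≈ 464.56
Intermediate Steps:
z = -1 (z = -¼*4 = -1)
H(F, Y) = -5 - F (H(F, Y) = F*(-1) - 5 = -F - 5 = -5 - F)
B(p) = 637/3 (B(p) = (⅓)*637 = 637/3)
q(T) = 114*T (q(T) = -6*(-18*T - T) = -(-114)*T = 114*T)
V(j) = 248 + 114/j (V(j) = 114/j + 248 = 248 + 114/j)
B(H(-11, 9)) + V(M(27, 6)) = 637/3 + (248 + 114/27) = 637/3 + (248 + 114*(1/27)) = 637/3 + (248 + 38/9) = 637/3 + 2270/9 = 4181/9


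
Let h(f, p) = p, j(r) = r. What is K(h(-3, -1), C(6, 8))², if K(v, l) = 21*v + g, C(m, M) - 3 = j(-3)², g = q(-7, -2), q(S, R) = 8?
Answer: 169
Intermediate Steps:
g = 8
C(m, M) = 12 (C(m, M) = 3 + (-3)² = 3 + 9 = 12)
K(v, l) = 8 + 21*v (K(v, l) = 21*v + 8 = 8 + 21*v)
K(h(-3, -1), C(6, 8))² = (8 + 21*(-1))² = (8 - 21)² = (-13)² = 169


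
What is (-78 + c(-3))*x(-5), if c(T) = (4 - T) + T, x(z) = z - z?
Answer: 0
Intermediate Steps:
x(z) = 0
c(T) = 4
(-78 + c(-3))*x(-5) = (-78 + 4)*0 = -74*0 = 0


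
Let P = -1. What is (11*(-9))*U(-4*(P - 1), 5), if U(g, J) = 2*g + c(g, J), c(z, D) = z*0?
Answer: -1584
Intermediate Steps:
c(z, D) = 0
U(g, J) = 2*g (U(g, J) = 2*g + 0 = 2*g)
(11*(-9))*U(-4*(P - 1), 5) = (11*(-9))*(2*(-4*(-1 - 1))) = -198*(-4*(-2)) = -198*8 = -99*16 = -1584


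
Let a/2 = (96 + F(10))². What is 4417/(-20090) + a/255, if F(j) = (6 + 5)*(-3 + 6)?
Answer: 6357229/48790 ≈ 130.30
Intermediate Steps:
F(j) = 33 (F(j) = 11*3 = 33)
a = 33282 (a = 2*(96 + 33)² = 2*129² = 2*16641 = 33282)
4417/(-20090) + a/255 = 4417/(-20090) + 33282/255 = 4417*(-1/20090) + 33282*(1/255) = -631/2870 + 11094/85 = 6357229/48790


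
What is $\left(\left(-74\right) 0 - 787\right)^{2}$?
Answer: $619369$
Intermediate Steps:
$\left(\left(-74\right) 0 - 787\right)^{2} = \left(0 - 787\right)^{2} = \left(-787\right)^{2} = 619369$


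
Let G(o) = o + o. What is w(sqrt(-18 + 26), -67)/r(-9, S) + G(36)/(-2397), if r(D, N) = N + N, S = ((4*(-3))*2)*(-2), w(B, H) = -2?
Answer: -1951/38352 ≈ -0.050871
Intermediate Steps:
G(o) = 2*o
S = 48 (S = -12*2*(-2) = -24*(-2) = 48)
r(D, N) = 2*N
w(sqrt(-18 + 26), -67)/r(-9, S) + G(36)/(-2397) = -2/(2*48) + (2*36)/(-2397) = -2/96 + 72*(-1/2397) = -2*1/96 - 24/799 = -1/48 - 24/799 = -1951/38352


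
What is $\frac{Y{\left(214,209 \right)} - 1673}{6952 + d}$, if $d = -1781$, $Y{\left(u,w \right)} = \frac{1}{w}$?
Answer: $- \frac{349656}{1080739} \approx -0.32353$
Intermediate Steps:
$\frac{Y{\left(214,209 \right)} - 1673}{6952 + d} = \frac{\frac{1}{209} - 1673}{6952 - 1781} = \frac{\frac{1}{209} - 1673}{5171} = \left(- \frac{349656}{209}\right) \frac{1}{5171} = - \frac{349656}{1080739}$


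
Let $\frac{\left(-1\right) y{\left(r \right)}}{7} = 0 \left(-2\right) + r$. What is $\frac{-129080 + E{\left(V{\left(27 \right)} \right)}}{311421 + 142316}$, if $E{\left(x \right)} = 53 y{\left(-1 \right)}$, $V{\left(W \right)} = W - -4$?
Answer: $- \frac{128709}{453737} \approx -0.28366$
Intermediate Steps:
$V{\left(W \right)} = 4 + W$ ($V{\left(W \right)} = W + 4 = 4 + W$)
$y{\left(r \right)} = - 7 r$ ($y{\left(r \right)} = - 7 \left(0 \left(-2\right) + r\right) = - 7 \left(0 + r\right) = - 7 r$)
$E{\left(x \right)} = 371$ ($E{\left(x \right)} = 53 \left(\left(-7\right) \left(-1\right)\right) = 53 \cdot 7 = 371$)
$\frac{-129080 + E{\left(V{\left(27 \right)} \right)}}{311421 + 142316} = \frac{-129080 + 371}{311421 + 142316} = - \frac{128709}{453737}$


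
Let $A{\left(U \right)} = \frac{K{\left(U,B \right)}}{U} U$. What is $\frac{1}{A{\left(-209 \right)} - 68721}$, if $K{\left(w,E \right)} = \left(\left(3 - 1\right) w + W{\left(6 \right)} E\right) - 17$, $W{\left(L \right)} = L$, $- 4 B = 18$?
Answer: $- \frac{1}{69183} \approx -1.4454 \cdot 10^{-5}$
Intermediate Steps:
$B = - \frac{9}{2}$ ($B = \left(- \frac{1}{4}\right) 18 = - \frac{9}{2} \approx -4.5$)
$K{\left(w,E \right)} = -17 + 2 w + 6 E$ ($K{\left(w,E \right)} = \left(\left(3 - 1\right) w + 6 E\right) - 17 = \left(2 w + 6 E\right) - 17 = -17 + 2 w + 6 E$)
$A{\left(U \right)} = -44 + 2 U$ ($A{\left(U \right)} = \frac{-17 + 2 U + 6 \left(- \frac{9}{2}\right)}{U} U = \frac{-17 + 2 U - 27}{U} U = \frac{-44 + 2 U}{U} U = -44 + 2 U$)
$\frac{1}{A{\left(-209 \right)} - 68721} = \frac{1}{\left(-44 + 2 \left(-209\right)\right) - 68721} = \frac{1}{\left(-44 - 418\right) - 68721} = \frac{1}{-462 - 68721} = \frac{1}{-69183} = - \frac{1}{69183}$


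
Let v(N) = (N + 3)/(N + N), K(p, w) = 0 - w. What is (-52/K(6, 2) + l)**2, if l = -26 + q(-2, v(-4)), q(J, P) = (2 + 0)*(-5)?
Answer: 100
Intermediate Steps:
K(p, w) = -w
v(N) = (3 + N)/(2*N) (v(N) = (3 + N)/((2*N)) = (3 + N)*(1/(2*N)) = (3 + N)/(2*N))
q(J, P) = -10 (q(J, P) = 2*(-5) = -10)
l = -36 (l = -26 - 10 = -36)
(-52/K(6, 2) + l)**2 = (-52/((-1*2)) - 36)**2 = (-52/(-2) - 36)**2 = (-52*(-1/2) - 36)**2 = (26 - 36)**2 = (-10)**2 = 100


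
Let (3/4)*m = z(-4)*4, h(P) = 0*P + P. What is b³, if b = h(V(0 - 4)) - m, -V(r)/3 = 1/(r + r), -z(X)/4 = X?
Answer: -8477185319/13824 ≈ -6.1322e+5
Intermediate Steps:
z(X) = -4*X
V(r) = -3/(2*r) (V(r) = -3/(r + r) = -3*1/(2*r) = -3/(2*r))
h(P) = P (h(P) = 0 + P = P)
m = 256/3 (m = 4*(-4*(-4)*4)/3 = 4*(16*4)/3 = (4/3)*64 = 256/3 ≈ 85.333)
b = -2039/24 (b = -3/(2*(0 - 4)) - 1*256/3 = -3/2/(-4) - 256/3 = -3/2*(-¼) - 256/3 = 3/8 - 256/3 = -2039/24 ≈ -84.958)
b³ = (-2039/24)³ = -8477185319/13824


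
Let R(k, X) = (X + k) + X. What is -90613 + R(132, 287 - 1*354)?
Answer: -90615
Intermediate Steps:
R(k, X) = k + 2*X
-90613 + R(132, 287 - 1*354) = -90613 + (132 + 2*(287 - 1*354)) = -90613 + (132 + 2*(287 - 354)) = -90613 + (132 + 2*(-67)) = -90613 + (132 - 134) = -90613 - 2 = -90615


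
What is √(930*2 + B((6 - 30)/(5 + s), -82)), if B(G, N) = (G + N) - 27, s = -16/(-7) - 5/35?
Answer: √43691/5 ≈ 41.805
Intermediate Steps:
s = 15/7 (s = -16*(-⅐) - 5*1/35 = 16/7 - ⅐ = 15/7 ≈ 2.1429)
B(G, N) = -27 + G + N
√(930*2 + B((6 - 30)/(5 + s), -82)) = √(930*2 + (-27 + (6 - 30)/(5 + 15/7) - 82)) = √(1860 + (-27 - 24/50/7 - 82)) = √(1860 + (-27 - 24*7/50 - 82)) = √(1860 + (-27 - 84/25 - 82)) = √(1860 - 2809/25) = √(43691/25) = √43691/5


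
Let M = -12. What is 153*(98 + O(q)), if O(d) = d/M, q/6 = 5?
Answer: 29223/2 ≈ 14612.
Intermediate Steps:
q = 30 (q = 6*5 = 30)
O(d) = -d/12 (O(d) = d/(-12) = d*(-1/12) = -d/12)
153*(98 + O(q)) = 153*(98 - 1/12*30) = 153*(98 - 5/2) = 153*(191/2) = 29223/2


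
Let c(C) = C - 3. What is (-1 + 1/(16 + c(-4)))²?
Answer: 64/81 ≈ 0.79012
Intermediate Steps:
c(C) = -3 + C
(-1 + 1/(16 + c(-4)))² = (-1 + 1/(16 + (-3 - 4)))² = (-1 + 1/(16 - 7))² = (-1 + 1/9)² = (-1 + ⅑)² = (-8/9)² = 64/81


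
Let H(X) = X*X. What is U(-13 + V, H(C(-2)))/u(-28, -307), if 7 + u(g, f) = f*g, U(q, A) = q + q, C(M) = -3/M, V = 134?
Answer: 242/8589 ≈ 0.028176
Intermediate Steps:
H(X) = X²
U(q, A) = 2*q
u(g, f) = -7 + f*g
U(-13 + V, H(C(-2)))/u(-28, -307) = (2*(-13 + 134))/(-7 - 307*(-28)) = (2*121)/(-7 + 8596) = 242/8589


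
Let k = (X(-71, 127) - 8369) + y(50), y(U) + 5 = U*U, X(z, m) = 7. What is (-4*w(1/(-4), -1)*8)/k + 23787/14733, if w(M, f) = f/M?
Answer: 15716017/9604279 ≈ 1.6364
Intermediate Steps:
y(U) = -5 + U**2 (y(U) = -5 + U*U = -5 + U**2)
k = -5867 (k = (7 - 8369) + (-5 + 50**2) = -8362 + (-5 + 2500) = -8362 + 2495 = -5867)
(-4*w(1/(-4), -1)*8)/k + 23787/14733 = (-(-4)/(1/(-4))*8)/(-5867) + 23787/14733 = (-(-4)/(-1/4)*8)*(-1/5867) + 23787*(1/14733) = (-(-4)*(-4)*8)*(-1/5867) + 2643/1637 = (-4*4*8)*(-1/5867) + 2643/1637 = -16*8*(-1/5867) + 2643/1637 = -128*(-1/5867) + 2643/1637 = 128/5867 + 2643/1637 = 15716017/9604279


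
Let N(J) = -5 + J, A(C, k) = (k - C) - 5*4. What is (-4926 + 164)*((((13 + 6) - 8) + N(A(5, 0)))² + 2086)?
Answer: -11652614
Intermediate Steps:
A(C, k) = -20 + k - C (A(C, k) = (k - C) - 20 = -20 + k - C)
(-4926 + 164)*((((13 + 6) - 8) + N(A(5, 0)))² + 2086) = (-4926 + 164)*((((13 + 6) - 8) + (-5 + (-20 + 0 - 1*5)))² + 2086) = -4762*(((19 - 8) + (-5 + (-20 + 0 - 5)))² + 2086) = -4762*((11 + (-5 - 25))² + 2086) = -4762*((11 - 30)² + 2086) = -4762*((-19)² + 2086) = -4762*(361 + 2086) = -4762*2447 = -11652614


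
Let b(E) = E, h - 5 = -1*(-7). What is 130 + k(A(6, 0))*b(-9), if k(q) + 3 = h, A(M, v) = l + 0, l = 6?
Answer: 49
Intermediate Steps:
A(M, v) = 6 (A(M, v) = 6 + 0 = 6)
h = 12 (h = 5 - 1*(-7) = 5 + 7 = 12)
k(q) = 9 (k(q) = -3 + 12 = 9)
130 + k(A(6, 0))*b(-9) = 130 + 9*(-9) = 130 - 81 = 49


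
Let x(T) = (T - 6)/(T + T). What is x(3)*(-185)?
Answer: 185/2 ≈ 92.500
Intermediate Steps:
x(T) = (-6 + T)/(2*T) (x(T) = (-6 + T)/((2*T)) = (-6 + T)*(1/(2*T)) = (-6 + T)/(2*T))
x(3)*(-185) = ((1/2)*(-6 + 3)/3)*(-185) = ((1/2)*(1/3)*(-3))*(-185) = -1/2*(-185) = 185/2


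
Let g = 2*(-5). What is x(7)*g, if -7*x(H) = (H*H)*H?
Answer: 490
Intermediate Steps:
x(H) = -H³/7 (x(H) = -H*H*H/7 = -H²*H/7 = -H³/7)
g = -10
x(7)*g = -⅐*7³*(-10) = -⅐*343*(-10) = -49*(-10) = 490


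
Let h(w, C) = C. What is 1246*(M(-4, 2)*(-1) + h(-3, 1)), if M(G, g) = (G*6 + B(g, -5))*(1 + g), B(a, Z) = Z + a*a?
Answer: 94696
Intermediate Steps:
B(a, Z) = Z + a²
M(G, g) = (1 + g)*(-5 + g² + 6*G) (M(G, g) = (G*6 + (-5 + g²))*(1 + g) = (6*G + (-5 + g²))*(1 + g) = (-5 + g² + 6*G)*(1 + g) = (1 + g)*(-5 + g² + 6*G))
1246*(M(-4, 2)*(-1) + h(-3, 1)) = 1246*((-5 + 2² + 6*(-4) + 2*(-5 + 2²) + 6*(-4)*2)*(-1) + 1) = 1246*((-5 + 4 - 24 + 2*(-5 + 4) - 48)*(-1) + 1) = 1246*((-5 + 4 - 24 + 2*(-1) - 48)*(-1) + 1) = 1246*((-5 + 4 - 24 - 2 - 48)*(-1) + 1) = 1246*(-75*(-1) + 1) = 1246*(75 + 1) = 1246*76 = 94696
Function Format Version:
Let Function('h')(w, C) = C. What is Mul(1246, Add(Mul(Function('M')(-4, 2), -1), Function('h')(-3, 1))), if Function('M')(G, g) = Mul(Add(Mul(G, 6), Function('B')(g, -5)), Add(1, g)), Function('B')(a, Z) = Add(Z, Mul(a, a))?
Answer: 94696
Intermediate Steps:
Function('B')(a, Z) = Add(Z, Pow(a, 2))
Function('M')(G, g) = Mul(Add(1, g), Add(-5, Pow(g, 2), Mul(6, G))) (Function('M')(G, g) = Mul(Add(Mul(G, 6), Add(-5, Pow(g, 2))), Add(1, g)) = Mul(Add(Mul(6, G), Add(-5, Pow(g, 2))), Add(1, g)) = Mul(Add(-5, Pow(g, 2), Mul(6, G)), Add(1, g)) = Mul(Add(1, g), Add(-5, Pow(g, 2), Mul(6, G))))
Mul(1246, Add(Mul(Function('M')(-4, 2), -1), Function('h')(-3, 1))) = Mul(1246, Add(Mul(Add(-5, Pow(2, 2), Mul(6, -4), Mul(2, Add(-5, Pow(2, 2))), Mul(6, -4, 2)), -1), 1)) = Mul(1246, Add(Mul(Add(-5, 4, -24, Mul(2, Add(-5, 4)), -48), -1), 1)) = Mul(1246, Add(Mul(Add(-5, 4, -24, Mul(2, -1), -48), -1), 1)) = Mul(1246, Add(Mul(Add(-5, 4, -24, -2, -48), -1), 1)) = Mul(1246, Add(Mul(-75, -1), 1)) = Mul(1246, Add(75, 1)) = Mul(1246, 76) = 94696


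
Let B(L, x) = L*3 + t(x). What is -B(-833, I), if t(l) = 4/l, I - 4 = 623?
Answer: 1566869/627 ≈ 2499.0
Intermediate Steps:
I = 627 (I = 4 + 623 = 627)
B(L, x) = 3*L + 4/x (B(L, x) = L*3 + 4/x = 3*L + 4/x)
-B(-833, I) = -(3*(-833) + 4/627) = -(-2499 + 4*(1/627)) = -(-2499 + 4/627) = -1*(-1566869/627) = 1566869/627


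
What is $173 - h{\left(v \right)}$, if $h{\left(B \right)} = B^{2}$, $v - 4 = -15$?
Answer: $52$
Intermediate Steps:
$v = -11$ ($v = 4 - 15 = -11$)
$173 - h{\left(v \right)} = 173 - \left(-11\right)^{2} = 173 - 121 = 52$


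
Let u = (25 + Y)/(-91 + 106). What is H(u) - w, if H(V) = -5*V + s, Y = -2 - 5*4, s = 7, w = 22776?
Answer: -22770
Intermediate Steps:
Y = -22 (Y = -2 - 20 = -22)
u = 1/5 (u = (25 - 22)/(-91 + 106) = 3/15 = 3*(1/15) = 1/5 ≈ 0.20000)
H(V) = 7 - 5*V (H(V) = -5*V + 7 = 7 - 5*V)
H(u) - w = (7 - 5*1/5) - 1*22776 = (7 - 1) - 22776 = 6 - 22776 = -22770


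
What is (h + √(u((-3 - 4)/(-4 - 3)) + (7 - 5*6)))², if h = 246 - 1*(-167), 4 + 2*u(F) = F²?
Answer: 341089/2 + 2891*I*√2 ≈ 1.7054e+5 + 4088.5*I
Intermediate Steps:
u(F) = -2 + F²/2
h = 413 (h = 246 + 167 = 413)
(h + √(u((-3 - 4)/(-4 - 3)) + (7 - 5*6)))² = (413 + √((-2 + ((-3 - 4)/(-4 - 3))²/2) + (7 - 5*6)))² = (413 + √((-2 + (-7/(-7))²/2) + (7 - 30)))² = (413 + √((-2 + (-7*(-⅐))²/2) - 23))² = (413 + √((-2 + (½)*1²) - 23))² = (413 + √((-2 + (½)*1) - 23))² = (413 + √((-2 + ½) - 23))² = (413 + √(-3/2 - 23))² = (413 + √(-49/2))² = (413 + 7*I*√2/2)²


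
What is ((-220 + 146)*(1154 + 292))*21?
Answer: -2247084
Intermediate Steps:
((-220 + 146)*(1154 + 292))*21 = -74*1446*21 = -107004*21 = -2247084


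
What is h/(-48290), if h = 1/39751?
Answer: -1/1919575790 ≈ -5.2095e-10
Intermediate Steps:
h = 1/39751 ≈ 2.5157e-5
h/(-48290) = (1/39751)/(-48290) = (1/39751)*(-1/48290) = -1/1919575790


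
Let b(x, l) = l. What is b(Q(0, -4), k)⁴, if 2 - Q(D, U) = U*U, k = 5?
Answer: 625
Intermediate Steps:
Q(D, U) = 2 - U² (Q(D, U) = 2 - U*U = 2 - U²)
b(Q(0, -4), k)⁴ = 5⁴ = 625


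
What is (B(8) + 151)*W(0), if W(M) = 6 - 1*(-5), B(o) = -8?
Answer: 1573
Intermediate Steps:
W(M) = 11 (W(M) = 6 + 5 = 11)
(B(8) + 151)*W(0) = (-8 + 151)*11 = 143*11 = 1573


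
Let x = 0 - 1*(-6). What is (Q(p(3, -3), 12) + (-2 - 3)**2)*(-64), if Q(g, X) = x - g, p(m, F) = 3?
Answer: -1792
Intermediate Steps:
x = 6 (x = 0 + 6 = 6)
Q(g, X) = 6 - g
(Q(p(3, -3), 12) + (-2 - 3)**2)*(-64) = ((6 - 1*3) + (-2 - 3)**2)*(-64) = ((6 - 3) + (-5)**2)*(-64) = (3 + 25)*(-64) = 28*(-64) = -1792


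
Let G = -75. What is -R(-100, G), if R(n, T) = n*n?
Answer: -10000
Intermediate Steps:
R(n, T) = n²
-R(-100, G) = -1*(-100)² = -1*10000 = -10000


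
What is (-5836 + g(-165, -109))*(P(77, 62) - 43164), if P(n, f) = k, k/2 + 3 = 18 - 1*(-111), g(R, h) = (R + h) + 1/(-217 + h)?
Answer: 42737369616/163 ≈ 2.6219e+8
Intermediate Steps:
g(R, h) = R + h + 1/(-217 + h)
k = 252 (k = -6 + 2*(18 - 1*(-111)) = -6 + 2*(18 + 111) = -6 + 2*129 = -6 + 258 = 252)
P(n, f) = 252
(-5836 + g(-165, -109))*(P(77, 62) - 43164) = (-5836 + (1 + (-109)² - 217*(-165) - 217*(-109) - 165*(-109))/(-217 - 109))*(252 - 43164) = (-5836 + (1 + 11881 + 35805 + 23653 + 17985)/(-326))*(-42912) = (-5836 - 1/326*89325)*(-42912) = (-5836 - 89325/326)*(-42912) = -1991861/326*(-42912) = 42737369616/163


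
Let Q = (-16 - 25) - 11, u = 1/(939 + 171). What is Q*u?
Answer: -26/555 ≈ -0.046847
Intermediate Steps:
u = 1/1110 ≈ 0.00090090
Q = -52 (Q = -41 - 11 = -52)
Q*u = -52*1/1110 = -26/555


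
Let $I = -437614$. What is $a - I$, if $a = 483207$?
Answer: $920821$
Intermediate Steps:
$a - I = 483207 - -437614 = 483207 + 437614 = 920821$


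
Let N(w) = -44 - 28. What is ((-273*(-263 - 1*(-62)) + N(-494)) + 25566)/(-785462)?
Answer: -80367/785462 ≈ -0.10232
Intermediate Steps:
N(w) = -72
((-273*(-263 - 1*(-62)) + N(-494)) + 25566)/(-785462) = ((-273*(-263 - 1*(-62)) - 72) + 25566)/(-785462) = ((-273*(-263 + 62) - 72) + 25566)*(-1/785462) = ((-273*(-201) - 72) + 25566)*(-1/785462) = ((54873 - 72) + 25566)*(-1/785462) = (54801 + 25566)*(-1/785462) = 80367*(-1/785462) = -80367/785462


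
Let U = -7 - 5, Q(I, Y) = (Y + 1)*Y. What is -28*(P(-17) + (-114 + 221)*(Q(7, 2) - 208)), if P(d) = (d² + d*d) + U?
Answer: 589344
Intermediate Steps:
Q(I, Y) = Y*(1 + Y) (Q(I, Y) = (1 + Y)*Y = Y*(1 + Y))
U = -12
P(d) = -12 + 2*d² (P(d) = (d² + d*d) - 12 = (d² + d²) - 12 = 2*d² - 12 = -12 + 2*d²)
-28*(P(-17) + (-114 + 221)*(Q(7, 2) - 208)) = -28*((-12 + 2*(-17)²) + (-114 + 221)*(2*(1 + 2) - 208)) = -28*((-12 + 2*289) + 107*(2*3 - 208)) = -28*((-12 + 578) + 107*(6 - 208)) = -28*(566 + 107*(-202)) = -28*(566 - 21614) = -28*(-21048) = 589344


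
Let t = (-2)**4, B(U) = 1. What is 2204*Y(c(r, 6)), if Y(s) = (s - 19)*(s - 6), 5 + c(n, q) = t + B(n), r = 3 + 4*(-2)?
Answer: -92568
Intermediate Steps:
r = -5 (r = 3 - 8 = -5)
t = 16
c(n, q) = 12 (c(n, q) = -5 + (16 + 1) = -5 + 17 = 12)
Y(s) = (-19 + s)*(-6 + s)
2204*Y(c(r, 6)) = 2204*(114 + 12**2 - 25*12) = 2204*(114 + 144 - 300) = 2204*(-42) = -92568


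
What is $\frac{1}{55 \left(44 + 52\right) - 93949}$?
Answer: $- \frac{1}{88669} \approx -1.1278 \cdot 10^{-5}$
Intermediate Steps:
$\frac{1}{55 \left(44 + 52\right) - 93949} = \frac{1}{55 \cdot 96 - 93949} = \frac{1}{5280 - 93949} = \frac{1}{-88669} = - \frac{1}{88669}$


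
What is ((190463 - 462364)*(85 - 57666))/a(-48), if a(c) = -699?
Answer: -15656331481/699 ≈ -2.2398e+7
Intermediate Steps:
((190463 - 462364)*(85 - 57666))/a(-48) = ((190463 - 462364)*(85 - 57666))/(-699) = -271901*(-57581)*(-1/699) = 15656331481*(-1/699) = -15656331481/699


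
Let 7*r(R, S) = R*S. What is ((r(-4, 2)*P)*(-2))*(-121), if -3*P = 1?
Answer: 1936/21 ≈ 92.190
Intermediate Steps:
r(R, S) = R*S/7 (r(R, S) = (R*S)/7 = R*S/7)
P = -⅓ (P = -⅓*1 = -⅓ ≈ -0.33333)
((r(-4, 2)*P)*(-2))*(-121) = ((((⅐)*(-4)*2)*(-⅓))*(-2))*(-121) = (-8/7*(-⅓)*(-2))*(-121) = ((8/21)*(-2))*(-121) = -16/21*(-121) = 1936/21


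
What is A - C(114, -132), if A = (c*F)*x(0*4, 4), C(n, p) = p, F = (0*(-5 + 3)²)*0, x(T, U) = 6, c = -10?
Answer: 132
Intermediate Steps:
F = 0 (F = (0*(-2)²)*0 = (0*4)*0 = 0*0 = 0)
A = 0 (A = -10*0*6 = 0*6 = 0)
A - C(114, -132) = 0 - 1*(-132) = 0 + 132 = 132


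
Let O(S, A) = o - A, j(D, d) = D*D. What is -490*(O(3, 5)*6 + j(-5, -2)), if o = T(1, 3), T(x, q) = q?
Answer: -6370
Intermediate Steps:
o = 3
j(D, d) = D**2
O(S, A) = 3 - A
-490*(O(3, 5)*6 + j(-5, -2)) = -490*((3 - 1*5)*6 + (-5)**2) = -490*((3 - 5)*6 + 25) = -490*(-2*6 + 25) = -490*(-12 + 25) = -490*13 = -6370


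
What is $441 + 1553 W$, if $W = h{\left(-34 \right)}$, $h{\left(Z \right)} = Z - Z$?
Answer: $441$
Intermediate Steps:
$h{\left(Z \right)} = 0$
$W = 0$
$441 + 1553 W = 441 + 1553 \cdot 0 = 441 + 0 = 441$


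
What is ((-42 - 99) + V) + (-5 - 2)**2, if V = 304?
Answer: 212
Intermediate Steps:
((-42 - 99) + V) + (-5 - 2)**2 = ((-42 - 99) + 304) + (-5 - 2)**2 = (-141 + 304) + (-7)**2 = 163 + 49 = 212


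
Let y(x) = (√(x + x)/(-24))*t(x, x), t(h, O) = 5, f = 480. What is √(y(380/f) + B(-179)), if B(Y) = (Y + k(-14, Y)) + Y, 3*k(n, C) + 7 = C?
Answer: √(-60480 - 5*√57)/12 ≈ 20.5*I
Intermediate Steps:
k(n, C) = -7/3 + C/3
B(Y) = -7/3 + 7*Y/3 (B(Y) = (Y + (-7/3 + Y/3)) + Y = (-7/3 + 4*Y/3) + Y = -7/3 + 7*Y/3)
y(x) = -5*√2*√x/24 (y(x) = (√(x + x)/(-24))*5 = (√(2*x)*(-1/24))*5 = ((√2*√x)*(-1/24))*5 = -√2*√x/24*5 = -5*√2*√x/24)
√(y(380/f) + B(-179)) = √(-5*√2*√(380/480)/24 + (-7/3 + (7/3)*(-179))) = √(-5*√2*√(380*(1/480))/24 + (-7/3 - 1253/3)) = √(-5*√2*√(19/24)/24 - 420) = √(-5*√2*√114/12/24 - 420) = √(-5*√57/144 - 420) = √(-420 - 5*√57/144)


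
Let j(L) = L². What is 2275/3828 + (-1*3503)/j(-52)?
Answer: -1814471/2587728 ≈ -0.70118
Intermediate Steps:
2275/3828 + (-1*3503)/j(-52) = 2275/3828 + (-1*3503)/((-52)²) = 2275*(1/3828) - 3503/2704 = 2275/3828 - 3503*1/2704 = 2275/3828 - 3503/2704 = -1814471/2587728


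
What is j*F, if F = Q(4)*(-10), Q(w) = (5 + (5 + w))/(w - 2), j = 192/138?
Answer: -2240/23 ≈ -97.391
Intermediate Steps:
j = 32/23 (j = 192*(1/138) = 32/23 ≈ 1.3913)
Q(w) = (10 + w)/(-2 + w)
F = -70 (F = ((10 + 4)/(-2 + 4))*(-10) = (14/2)*(-10) = ((½)*14)*(-10) = 7*(-10) = -70)
j*F = (32/23)*(-70) = -2240/23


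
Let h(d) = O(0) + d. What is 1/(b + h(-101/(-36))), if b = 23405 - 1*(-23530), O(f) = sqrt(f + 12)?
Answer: 60831396/2855292221569 - 2592*sqrt(3)/2855292221569 ≈ 2.1303e-5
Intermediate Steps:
O(f) = sqrt(12 + f)
b = 46935 (b = 23405 + 23530 = 46935)
h(d) = d + 2*sqrt(3) (h(d) = sqrt(12 + 0) + d = sqrt(12) + d = 2*sqrt(3) + d = d + 2*sqrt(3))
1/(b + h(-101/(-36))) = 1/(46935 + (-101/(-36) + 2*sqrt(3))) = 1/(46935 + (-101*(-1/36) + 2*sqrt(3))) = 1/(46935 + (101/36 + 2*sqrt(3))) = 1/(1689761/36 + 2*sqrt(3))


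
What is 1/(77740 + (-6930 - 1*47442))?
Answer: 1/23368 ≈ 4.2794e-5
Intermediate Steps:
1/(77740 + (-6930 - 1*47442)) = 1/(77740 + (-6930 - 47442)) = 1/(77740 - 54372) = 1/23368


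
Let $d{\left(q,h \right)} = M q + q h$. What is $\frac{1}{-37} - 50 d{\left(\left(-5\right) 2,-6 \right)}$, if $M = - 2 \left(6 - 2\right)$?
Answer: $- \frac{259001}{37} \approx -7000.0$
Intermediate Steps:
$M = -8$ ($M = \left(-2\right) 4 = -8$)
$d{\left(q,h \right)} = - 8 q + h q$ ($d{\left(q,h \right)} = - 8 q + q h = - 8 q + h q$)
$\frac{1}{-37} - 50 d{\left(\left(-5\right) 2,-6 \right)} = \frac{1}{-37} - 50 \left(-5\right) 2 \left(-8 - 6\right) = - \frac{1}{37} - 50 \left(\left(-10\right) \left(-14\right)\right) = - \frac{1}{37} - 7000 = - \frac{259001}{37}$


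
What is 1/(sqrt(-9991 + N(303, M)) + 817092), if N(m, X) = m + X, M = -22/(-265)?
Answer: 36088230/29487404455043 - I*sqrt(680333970)/176924426730258 ≈ 1.2239e-6 - 1.4743e-10*I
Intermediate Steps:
M = 22/265 (M = -22*(-1/265) = 22/265 ≈ 0.083019)
N(m, X) = X + m
1/(sqrt(-9991 + N(303, M)) + 817092) = 1/(sqrt(-9991 + (22/265 + 303)) + 817092) = 1/(sqrt(-9991 + 80317/265) + 817092) = 1/(sqrt(-2567298/265) + 817092) = 1/(I*sqrt(680333970)/265 + 817092) = 1/(817092 + I*sqrt(680333970)/265)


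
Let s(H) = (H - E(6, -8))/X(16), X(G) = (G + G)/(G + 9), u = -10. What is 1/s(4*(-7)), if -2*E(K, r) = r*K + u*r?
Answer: -8/75 ≈ -0.10667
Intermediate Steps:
E(K, r) = 5*r - K*r/2 (E(K, r) = -(r*K - 10*r)/2 = -(K*r - 10*r)/2 = -(-10*r + K*r)/2 = 5*r - K*r/2)
X(G) = 2*G/(9 + G) (X(G) = (2*G)/(9 + G) = 2*G/(9 + G))
s(H) = 25/2 + 25*H/32 (s(H) = (H - (-8)*(10 - 1*6)/2)/((2*16/(9 + 16))) = (H - (-8)*(10 - 6)/2)/((2*16/25)) = (H - (-8)*4/2)/((2*16*(1/25))) = (H - 1*(-16))/(32/25) = (H + 16)*(25/32) = (16 + H)*(25/32) = 25/2 + 25*H/32)
1/s(4*(-7)) = 1/(25/2 + 25*(4*(-7))/32) = 1/(25/2 + (25/32)*(-28)) = 1/(25/2 - 175/8) = 1/(-75/8) = -8/75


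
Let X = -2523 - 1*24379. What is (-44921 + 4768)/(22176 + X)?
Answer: 40153/4726 ≈ 8.4962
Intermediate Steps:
X = -26902 (X = -2523 - 24379 = -26902)
(-44921 + 4768)/(22176 + X) = (-44921 + 4768)/(22176 - 26902) = -40153/(-4726) = -40153*(-1/4726) = 40153/4726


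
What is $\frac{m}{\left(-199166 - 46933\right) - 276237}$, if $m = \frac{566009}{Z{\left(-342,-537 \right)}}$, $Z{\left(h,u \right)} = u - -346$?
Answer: $\frac{566009}{99766176} \approx 0.0056734$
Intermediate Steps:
$Z{\left(h,u \right)} = 346 + u$ ($Z{\left(h,u \right)} = u + 346 = 346 + u$)
$m = - \frac{566009}{191}$ ($m = \frac{566009}{346 - 537} = \frac{566009}{-191} = 566009 \left(- \frac{1}{191}\right) = - \frac{566009}{191} \approx -2963.4$)
$\frac{m}{\left(-199166 - 46933\right) - 276237} = - \frac{566009}{191 \left(\left(-199166 - 46933\right) - 276237\right)} = - \frac{566009}{191 \left(-246099 - 276237\right)} = - \frac{566009}{191 \left(-522336\right)} = \left(- \frac{566009}{191}\right) \left(- \frac{1}{522336}\right) = \frac{566009}{99766176}$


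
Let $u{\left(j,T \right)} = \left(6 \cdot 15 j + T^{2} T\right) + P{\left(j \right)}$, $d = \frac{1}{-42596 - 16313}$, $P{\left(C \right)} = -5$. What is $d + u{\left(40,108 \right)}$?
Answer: $\frac{74420152062}{58909} \approx 1.2633 \cdot 10^{6}$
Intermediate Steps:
$d = - \frac{1}{58909}$ ($d = \frac{1}{-58909} = - \frac{1}{58909} \approx -1.6975 \cdot 10^{-5}$)
$u{\left(j,T \right)} = -5 + T^{3} + 90 j$ ($u{\left(j,T \right)} = \left(6 \cdot 15 j + T^{2} T\right) - 5 = \left(90 j + T^{3}\right) - 5 = \left(T^{3} + 90 j\right) - 5 = -5 + T^{3} + 90 j$)
$d + u{\left(40,108 \right)} = - \frac{1}{58909} + \left(-5 + 108^{3} + 90 \cdot 40\right) = - \frac{1}{58909} + \left(-5 + 1259712 + 3600\right) = - \frac{1}{58909} + 1263307 = \frac{74420152062}{58909}$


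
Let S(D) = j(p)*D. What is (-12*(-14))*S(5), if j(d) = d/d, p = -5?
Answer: 840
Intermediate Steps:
j(d) = 1
S(D) = D (S(D) = 1*D = D)
(-12*(-14))*S(5) = -12*(-14)*5 = 168*5 = 840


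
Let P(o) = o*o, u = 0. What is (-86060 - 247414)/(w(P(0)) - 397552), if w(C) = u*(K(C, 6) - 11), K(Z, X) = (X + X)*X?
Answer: 166737/198776 ≈ 0.83882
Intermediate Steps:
P(o) = o**2
K(Z, X) = 2*X**2 (K(Z, X) = (2*X)*X = 2*X**2)
w(C) = 0 (w(C) = 0*(2*6**2 - 11) = 0*(2*36 - 11) = 0*(72 - 11) = 0*61 = 0)
(-86060 - 247414)/(w(P(0)) - 397552) = (-86060 - 247414)/(0 - 397552) = -333474/(-397552) = -333474*(-1/397552) = 166737/198776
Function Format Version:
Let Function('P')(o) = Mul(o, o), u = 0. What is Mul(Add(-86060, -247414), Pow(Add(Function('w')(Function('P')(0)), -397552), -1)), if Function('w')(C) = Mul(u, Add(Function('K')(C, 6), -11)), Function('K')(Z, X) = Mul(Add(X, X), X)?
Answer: Rational(166737, 198776) ≈ 0.83882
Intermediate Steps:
Function('P')(o) = Pow(o, 2)
Function('K')(Z, X) = Mul(2, Pow(X, 2)) (Function('K')(Z, X) = Mul(Mul(2, X), X) = Mul(2, Pow(X, 2)))
Function('w')(C) = 0 (Function('w')(C) = Mul(0, Add(Mul(2, Pow(6, 2)), -11)) = Mul(0, Add(Mul(2, 36), -11)) = Mul(0, Add(72, -11)) = Mul(0, 61) = 0)
Mul(Add(-86060, -247414), Pow(Add(Function('w')(Function('P')(0)), -397552), -1)) = Mul(Add(-86060, -247414), Pow(Add(0, -397552), -1)) = Mul(-333474, Pow(-397552, -1)) = Mul(-333474, Rational(-1, 397552)) = Rational(166737, 198776)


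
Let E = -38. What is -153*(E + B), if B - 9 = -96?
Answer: 19125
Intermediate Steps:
B = -87 (B = 9 - 96 = -87)
-153*(E + B) = -153*(-38 - 87) = -153*(-125) = 19125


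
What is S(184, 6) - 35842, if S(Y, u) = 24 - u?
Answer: -35824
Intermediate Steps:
S(184, 6) - 35842 = (24 - 1*6) - 35842 = (24 - 6) - 35842 = 18 - 35842 = -35824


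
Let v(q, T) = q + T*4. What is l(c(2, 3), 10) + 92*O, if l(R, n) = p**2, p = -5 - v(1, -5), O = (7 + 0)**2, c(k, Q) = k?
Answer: 4704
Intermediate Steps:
O = 49 (O = 7**2 = 49)
v(q, T) = q + 4*T
p = 14 (p = -5 - (1 + 4*(-5)) = -5 - (1 - 20) = -5 - 1*(-19) = -5 + 19 = 14)
l(R, n) = 196 (l(R, n) = 14**2 = 196)
l(c(2, 3), 10) + 92*O = 196 + 92*49 = 196 + 4508 = 4704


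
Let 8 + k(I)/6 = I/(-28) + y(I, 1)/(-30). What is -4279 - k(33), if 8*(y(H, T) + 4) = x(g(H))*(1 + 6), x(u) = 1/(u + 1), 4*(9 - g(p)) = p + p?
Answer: -1537811/364 ≈ -4224.8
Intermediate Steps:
g(p) = 9 - p/2 (g(p) = 9 - (p + p)/4 = 9 - p/2)
x(u) = 1/(1 + u)
y(H, T) = -4 + 7/(8*(10 - H/2)) (y(H, T) = -4 + ((1 + 6)/(1 + (9 - H/2)))/8 = -4 + (7/(10 - H/2))/8 = -4 + 7/(8*(10 - H/2)))
k(I) = -48 - 3*I/14 - (313 - 16*I)/(20*(-20 + I)) (k(I) = -48 + 6*(I/(-28) + ((313 - 16*I)/(4*(-20 + I)))/(-30)) = -48 + 6*(I*(-1/28) + ((313 - 16*I)/(4*(-20 + I)))*(-1/30)) = -48 + 6*(-I/28 - (313 - 16*I)/(120*(-20 + I))) = -48 + (-3*I/14 - (313 - 16*I)/(20*(-20 + I))) = -48 - 3*I/14 - (313 - 16*I)/(20*(-20 + I)))
-4279 - k(33) = -4279 - (132209 - 6008*33 - 30*33**2)/(140*(-20 + 33)) = -4279 - (132209 - 198264 - 30*1089)/(140*13) = -4279 - (132209 - 198264 - 32670)/(140*13) = -4279 - (-98725)/(140*13) = -4279 - 1*(-19745/364) = -4279 + 19745/364 = -1537811/364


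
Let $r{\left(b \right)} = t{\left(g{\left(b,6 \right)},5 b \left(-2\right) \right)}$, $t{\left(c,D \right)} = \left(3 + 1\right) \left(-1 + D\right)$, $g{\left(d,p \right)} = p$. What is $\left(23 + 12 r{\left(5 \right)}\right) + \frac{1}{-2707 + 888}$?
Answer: $- \frac{4411076}{1819} \approx -2425.0$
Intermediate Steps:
$t{\left(c,D \right)} = -4 + 4 D$ ($t{\left(c,D \right)} = 4 \left(-1 + D\right) = -4 + 4 D$)
$r{\left(b \right)} = -4 - 40 b$ ($r{\left(b \right)} = -4 + 4 \cdot 5 b \left(-2\right) = -4 + 4 \left(- 10 b\right) = -4 - 40 b$)
$\left(23 + 12 r{\left(5 \right)}\right) + \frac{1}{-2707 + 888} = \left(23 + 12 \left(-4 - 200\right)\right) + \frac{1}{-2707 + 888} = \left(23 + 12 \left(-4 - 200\right)\right) + \frac{1}{-1819} = \left(23 + 12 \left(-204\right)\right) - \frac{1}{1819} = \left(23 - 2448\right) - \frac{1}{1819} = -2425 - \frac{1}{1819} = - \frac{4411076}{1819}$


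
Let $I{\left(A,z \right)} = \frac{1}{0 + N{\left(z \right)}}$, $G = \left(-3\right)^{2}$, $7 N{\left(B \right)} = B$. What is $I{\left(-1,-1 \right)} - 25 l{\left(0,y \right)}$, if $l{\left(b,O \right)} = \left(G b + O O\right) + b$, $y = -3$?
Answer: $-232$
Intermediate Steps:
$N{\left(B \right)} = \frac{B}{7}$
$G = 9$
$I{\left(A,z \right)} = \frac{7}{z}$ ($I{\left(A,z \right)} = \frac{1}{0 + \frac{z}{7}} = \frac{1}{\frac{1}{7} z} = \frac{7}{z}$)
$l{\left(b,O \right)} = O^{2} + 10 b$ ($l{\left(b,O \right)} = \left(9 b + O O\right) + b = \left(9 b + O^{2}\right) + b = \left(O^{2} + 9 b\right) + b = O^{2} + 10 b$)
$I{\left(-1,-1 \right)} - 25 l{\left(0,y \right)} = \frac{7}{-1} - 25 \left(\left(-3\right)^{2} + 10 \cdot 0\right) = 7 \left(-1\right) - 25 \left(9 + 0\right) = -7 - 225 = -232$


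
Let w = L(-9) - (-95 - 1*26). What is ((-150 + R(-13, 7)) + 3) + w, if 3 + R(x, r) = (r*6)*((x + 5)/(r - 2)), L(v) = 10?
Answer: -431/5 ≈ -86.200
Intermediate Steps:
R(x, r) = -3 + 6*r*(5 + x)/(-2 + r) (R(x, r) = -3 + (r*6)*((x + 5)/(r - 2)) = -3 + (6*r)*((5 + x)/(-2 + r)) = -3 + 6*r*(5 + x)/(-2 + r))
w = 131 (w = 10 - (-95 - 1*26) = 10 - (-95 - 26) = 10 - 1*(-121) = 10 + 121 = 131)
((-150 + R(-13, 7)) + 3) + w = ((-150 + 3*(2 + 9*7 + 2*7*(-13))/(-2 + 7)) + 3) + 131 = ((-150 + 3*(2 + 63 - 182)/5) + 3) + 131 = ((-150 + 3*(⅕)*(-117)) + 3) + 131 = ((-150 - 351/5) + 3) + 131 = (-1101/5 + 3) + 131 = -1086/5 + 131 = -431/5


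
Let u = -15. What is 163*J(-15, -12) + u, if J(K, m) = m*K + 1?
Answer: 29488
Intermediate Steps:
J(K, m) = 1 + K*m (J(K, m) = K*m + 1 = 1 + K*m)
163*J(-15, -12) + u = 163*(1 - 15*(-12)) - 15 = 163*(1 + 180) - 15 = 163*181 - 15 = 29503 - 15 = 29488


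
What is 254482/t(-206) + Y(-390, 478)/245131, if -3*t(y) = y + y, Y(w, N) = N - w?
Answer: 93572319521/50496986 ≈ 1853.0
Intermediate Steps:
t(y) = -2*y/3 (t(y) = -(y + y)/3 = -2*y/3)
254482/t(-206) + Y(-390, 478)/245131 = 254482/((-2/3*(-206))) + (478 - 1*(-390))/245131 = 254482/(412/3) + (478 + 390)*(1/245131) = 254482*(3/412) + 868*(1/245131) = 381723/206 + 868/245131 = 93572319521/50496986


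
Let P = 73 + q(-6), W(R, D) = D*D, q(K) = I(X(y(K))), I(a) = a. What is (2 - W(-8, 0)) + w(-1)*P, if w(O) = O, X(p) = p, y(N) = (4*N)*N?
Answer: -215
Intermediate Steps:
y(N) = 4*N**2
q(K) = 4*K**2
W(R, D) = D**2
P = 217 (P = 73 + 4*(-6)**2 = 73 + 4*36 = 73 + 144 = 217)
(2 - W(-8, 0)) + w(-1)*P = (2 - 1*0**2) - 1*217 = (2 - 1*0) - 217 = (2 + 0) - 217 = 2 - 217 = -215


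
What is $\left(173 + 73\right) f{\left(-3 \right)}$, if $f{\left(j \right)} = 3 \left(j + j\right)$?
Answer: $-4428$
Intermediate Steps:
$f{\left(j \right)} = 6 j$ ($f{\left(j \right)} = 3 \cdot 2 j = 6 j$)
$\left(173 + 73\right) f{\left(-3 \right)} = \left(173 + 73\right) 6 \left(-3\right) = 246 \left(-18\right) = -4428$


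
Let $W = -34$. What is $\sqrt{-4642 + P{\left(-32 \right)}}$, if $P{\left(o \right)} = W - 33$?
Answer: $i \sqrt{4709} \approx 68.622 i$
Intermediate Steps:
$P{\left(o \right)} = -67$ ($P{\left(o \right)} = -34 - 33 = -67$)
$\sqrt{-4642 + P{\left(-32 \right)}} = \sqrt{-4642 - 67} = \sqrt{-4709} = i \sqrt{4709}$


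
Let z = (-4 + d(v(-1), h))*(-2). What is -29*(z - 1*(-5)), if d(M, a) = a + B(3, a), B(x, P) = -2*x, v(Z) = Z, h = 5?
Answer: -435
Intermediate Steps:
d(M, a) = -6 + a (d(M, a) = a - 2*3 = a - 6 = -6 + a)
z = 10 (z = (-4 + (-6 + 5))*(-2) = (-4 - 1)*(-2) = -5*(-2) = 10)
-29*(z - 1*(-5)) = -29*(10 - 1*(-5)) = -29*(10 + 5) = -29*15 = -435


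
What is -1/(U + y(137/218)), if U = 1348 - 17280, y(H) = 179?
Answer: 1/15753 ≈ 6.3480e-5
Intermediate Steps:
U = -15932
-1/(U + y(137/218)) = -1/(-15932 + 179) = -1/(-15753) = -1*(-1/15753) = 1/15753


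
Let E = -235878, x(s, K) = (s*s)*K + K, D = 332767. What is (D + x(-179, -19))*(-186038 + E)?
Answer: 116461895396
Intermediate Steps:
x(s, K) = K + K*s² (x(s, K) = s²*K + K = K*s² + K = K + K*s²)
(D + x(-179, -19))*(-186038 + E) = (332767 - 19*(1 + (-179)²))*(-186038 - 235878) = (332767 - 19*(1 + 32041))*(-421916) = (332767 - 19*32042)*(-421916) = (332767 - 608798)*(-421916) = -276031*(-421916) = 116461895396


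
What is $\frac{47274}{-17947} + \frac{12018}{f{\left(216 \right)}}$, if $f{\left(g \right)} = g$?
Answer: $\frac{34245977}{646092} \approx 53.005$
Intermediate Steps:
$\frac{47274}{-17947} + \frac{12018}{f{\left(216 \right)}} = \frac{47274}{-17947} + \frac{12018}{216} = 47274 \left(- \frac{1}{17947}\right) + 12018 \cdot \frac{1}{216} = - \frac{47274}{17947} + \frac{2003}{36} = \frac{34245977}{646092}$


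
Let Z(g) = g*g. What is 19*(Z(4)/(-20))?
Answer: -76/5 ≈ -15.200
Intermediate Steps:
Z(g) = g²
19*(Z(4)/(-20)) = 19*(4²/(-20)) = 19*(16*(-1/20)) = 19*(-⅘) = -76/5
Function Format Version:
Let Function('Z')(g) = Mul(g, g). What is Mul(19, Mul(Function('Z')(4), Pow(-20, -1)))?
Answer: Rational(-76, 5) ≈ -15.200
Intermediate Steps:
Function('Z')(g) = Pow(g, 2)
Mul(19, Mul(Function('Z')(4), Pow(-20, -1))) = Mul(19, Mul(Pow(4, 2), Pow(-20, -1))) = Mul(19, Mul(16, Rational(-1, 20))) = Mul(19, Rational(-4, 5)) = Rational(-76, 5)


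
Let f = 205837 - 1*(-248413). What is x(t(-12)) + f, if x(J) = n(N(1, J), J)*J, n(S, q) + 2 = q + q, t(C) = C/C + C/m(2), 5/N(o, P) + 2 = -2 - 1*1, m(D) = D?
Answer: 454310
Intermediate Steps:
N(o, P) = -1 (N(o, P) = 5/(-2 + (-2 - 1*1)) = 5/(-2 + (-2 - 1)) = 5/(-2 - 3) = 5/(-5) = 5*(-⅕) = -1)
t(C) = 1 + C/2 (t(C) = C/C + C/2 = 1 + C*(½) = 1 + C/2)
n(S, q) = -2 + 2*q (n(S, q) = -2 + (q + q) = -2 + 2*q)
f = 454250 (f = 205837 + 248413 = 454250)
x(J) = J*(-2 + 2*J) (x(J) = (-2 + 2*J)*J = J*(-2 + 2*J))
x(t(-12)) + f = 2*(1 + (½)*(-12))*(-1 + (1 + (½)*(-12))) + 454250 = 2*(1 - 6)*(-1 + (1 - 6)) + 454250 = 2*(-5)*(-1 - 5) + 454250 = 2*(-5)*(-6) + 454250 = 60 + 454250 = 454310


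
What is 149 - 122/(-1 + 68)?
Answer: 9861/67 ≈ 147.18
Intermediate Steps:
149 - 122/(-1 + 68) = 149 - 122/67 = 9861/67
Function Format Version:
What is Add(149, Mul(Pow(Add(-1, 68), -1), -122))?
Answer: Rational(9861, 67) ≈ 147.18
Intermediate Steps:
Add(149, Mul(Pow(Add(-1, 68), -1), -122)) = Add(149, Mul(Pow(67, -1), -122)) = Add(149, Mul(Rational(1, 67), -122)) = Add(149, Rational(-122, 67)) = Rational(9861, 67)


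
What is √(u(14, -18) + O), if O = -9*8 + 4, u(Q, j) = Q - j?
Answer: 6*I ≈ 6.0*I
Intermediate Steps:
O = -68 (O = -72 + 4 = -68)
√(u(14, -18) + O) = √((14 - 1*(-18)) - 68) = √((14 + 18) - 68) = √(32 - 68) = √(-36) = 6*I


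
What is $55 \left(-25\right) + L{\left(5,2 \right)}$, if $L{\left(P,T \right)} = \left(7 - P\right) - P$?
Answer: $-1378$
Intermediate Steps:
$L{\left(P,T \right)} = 7 - 2 P$
$55 \left(-25\right) + L{\left(5,2 \right)} = 55 \left(-25\right) + \left(7 - 10\right) = -1375 + \left(7 - 10\right) = -1375 - 3 = -1378$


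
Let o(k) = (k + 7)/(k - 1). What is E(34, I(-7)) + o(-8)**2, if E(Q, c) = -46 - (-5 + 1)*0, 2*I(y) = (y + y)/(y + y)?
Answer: -3725/81 ≈ -45.988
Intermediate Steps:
I(y) = 1/2 (I(y) = ((y + y)/(y + y))/2 = ((2*y)/((2*y)))/2 = ((2*y)*(1/(2*y)))/2 = (1/2)*1 = 1/2)
o(k) = (7 + k)/(-1 + k)
E(Q, c) = -46 (E(Q, c) = -46 - (-4)*0 = -46 - 1*0 = -46 + 0 = -46)
E(34, I(-7)) + o(-8)**2 = -46 + ((7 - 8)/(-1 - 8))**2 = -46 + (-1/(-9))**2 = -46 + (-1/9*(-1))**2 = -46 + (1/9)**2 = -46 + 1/81 = -3725/81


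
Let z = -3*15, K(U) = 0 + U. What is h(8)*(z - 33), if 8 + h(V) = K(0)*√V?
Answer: 624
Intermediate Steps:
K(U) = U
h(V) = -8 (h(V) = -8 + 0*√V = -8 + 0 = -8)
z = -45
h(8)*(z - 33) = -8*(-45 - 33) = -8*(-78) = 624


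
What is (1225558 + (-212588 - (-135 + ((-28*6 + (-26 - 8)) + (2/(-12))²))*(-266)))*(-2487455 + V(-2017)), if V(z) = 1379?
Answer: -6886445850802/3 ≈ -2.2955e+12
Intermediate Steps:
(1225558 + (-212588 - (-135 + ((-28*6 + (-26 - 8)) + (2/(-12))²))*(-266)))*(-2487455 + V(-2017)) = (1225558 + (-212588 - (-135 + ((-28*6 + (-26 - 8)) + (2/(-12))²))*(-266)))*(-2487455 + 1379) = (1225558 + (-212588 - (-135 + ((-168 - 34) + (2*(-1/12))²))*(-266)))*(-2486076) = (1225558 + (-212588 - (-135 + (-202 + (-⅙)²))*(-266)))*(-2486076) = (1225558 + (-212588 - (-135 + (-202 + 1/36))*(-266)))*(-2486076) = (1225558 + (-212588 - (-135 - 7271/36)*(-266)))*(-2486076) = (1225558 + (-212588 - (-12131)*(-266)/36))*(-2486076) = (1225558 + (-212588 - 1*1613423/18))*(-2486076) = (1225558 + (-212588 - 1613423/18))*(-2486076) = (1225558 - 5440007/18)*(-2486076) = (16620037/18)*(-2486076) = -6886445850802/3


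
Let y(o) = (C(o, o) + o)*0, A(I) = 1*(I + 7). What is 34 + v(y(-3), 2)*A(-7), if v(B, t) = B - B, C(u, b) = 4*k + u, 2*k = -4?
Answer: 34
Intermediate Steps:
k = -2 (k = (½)*(-4) = -2)
A(I) = 7 + I (A(I) = 1*(7 + I) = 7 + I)
C(u, b) = -8 + u (C(u, b) = 4*(-2) + u = -8 + u)
y(o) = 0 (y(o) = ((-8 + o) + o)*0 = (-8 + 2*o)*0 = 0)
v(B, t) = 0
34 + v(y(-3), 2)*A(-7) = 34 + 0*(7 - 7) = 34 + 0*0 = 34 + 0 = 34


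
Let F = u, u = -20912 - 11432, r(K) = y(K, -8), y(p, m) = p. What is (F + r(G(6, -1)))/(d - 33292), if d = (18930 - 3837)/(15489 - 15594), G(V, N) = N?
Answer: 1132075/1170251 ≈ 0.96738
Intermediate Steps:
r(K) = K
d = -5031/35 (d = 15093/(-105) = 15093*(-1/105) = -5031/35 ≈ -143.74)
u = -32344
F = -32344
(F + r(G(6, -1)))/(d - 33292) = (-32344 - 1)/(-5031/35 - 33292) = -32345/(-1170251/35) = -32345*(-35/1170251) = 1132075/1170251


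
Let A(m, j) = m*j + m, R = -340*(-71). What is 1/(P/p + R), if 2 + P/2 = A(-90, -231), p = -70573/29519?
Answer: 70573/481663696 ≈ 0.00014652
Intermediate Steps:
R = 24140
A(m, j) = m + j*m (A(m, j) = j*m + m = m + j*m)
p = -70573/29519 (p = -70573*1/29519 = -70573/29519 ≈ -2.3908)
P = 41396 (P = -4 + 2*(-90*(1 - 231)) = -4 + 2*(-90*(-230)) = -4 + 2*20700 = -4 + 41400 = 41396)
1/(P/p + R) = 1/(41396/(-70573/29519) + 24140) = 1/(41396*(-29519/70573) + 24140) = 1/(-1221968524/70573 + 24140) = 1/(481663696/70573) = 70573/481663696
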